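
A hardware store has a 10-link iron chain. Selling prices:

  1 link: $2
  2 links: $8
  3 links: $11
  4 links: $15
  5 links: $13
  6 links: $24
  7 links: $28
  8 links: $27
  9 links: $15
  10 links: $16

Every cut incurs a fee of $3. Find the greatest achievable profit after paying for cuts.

36

Let v[k] be the best obtainable value from length k. For each k, try every first piece i and keep the best of price[i] + v[k−i] minus the 3 cut fee when i<k.
v[1] = 2
v[2] = max(2+2-3, 8+0) = 8
v[3] = max(2+8-3, 8+2-3, 11+0) = 11
v[4] = max(2+11-3, 8+8-3, 11+2-3, 15+0) = 15
v[5] = max(2+15-3, 8+11-3, 11+8-3, 15+2-3, 13+0) = 16
v[6] = max(2+16-3, 8+15-3, 11+11-3, 15+8-3, 13+2-3, 24+0) = 24
v[7] = max(2+24-3, 8+16-3, 11+15-3, …, 24+2-3, 28+0) = 28
v[8] = max(2+28-3, 8+24-3, 11+16-3, …, 28+2-3, 27+0) = 29
v[9] = max(2+29-3, 8+28-3, 11+24-3, …, 27+2-3, 15+0) = 33
v[10] = max(2+33-3, 8+29-3, 11+28-3, …, 15+2-3, 16+0) = 36
One optimal plan: pieces 7 + 3 (1 cut) → $39 − $3 = $36.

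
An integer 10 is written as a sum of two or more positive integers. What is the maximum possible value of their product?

Define prod[k] = max over 1≤i<k of i · max(k−i, prod[k−i]); the inner max lets the remainder stay uncut if that's better.
Small cases: prod[2]=1.
prod[3] = max(1*2, 2*1) = 2
prod[4] = max(1*3, 2*2, 3*1) = 4
prod[5] = max(1*4, 2*3, 3*2, 4*1) = 6
prod[6] = max(1*6, 2*4, 3*3, 4*2, 5*1) = 9
prod[7] = max(1*9, 2*6, 3*4, 4*3, 5*2, 6*1) = 12
prod[8] = max(1*12, 2*9, 3*6, …, 6*2, 7*1) = 18
prod[9] = max(1*18, 2*12, 3*9, …, 7*2, 8*1) = 27
prod[10] = max(1*27, 2*18, 3*12, …, 8*2, 9*1) = 36
One optimal split: 3 + 3 + 2 + 2; product 3*3*2*2 = 36.

36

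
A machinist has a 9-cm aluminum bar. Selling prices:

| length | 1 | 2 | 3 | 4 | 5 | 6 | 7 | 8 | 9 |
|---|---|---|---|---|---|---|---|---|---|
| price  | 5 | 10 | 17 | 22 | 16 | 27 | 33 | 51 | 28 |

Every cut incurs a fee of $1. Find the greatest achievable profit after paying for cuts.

55

Let net[k] be the best obtainable value from length k. For each k, try every first piece i and keep the best of price[i] + net[k−i] minus the 1 cut fee when i<k.
net[1] = 5
net[2] = max(5+5-1, 10+0) = 10
net[3] = max(5+10-1, 10+5-1, 17+0) = 17
net[4] = max(5+17-1, 10+10-1, 17+5-1, 22+0) = 22
net[5] = max(5+22-1, 10+17-1, 17+10-1, 22+5-1, 16+0) = 26
net[6] = max(5+26-1, 10+22-1, 17+17-1, 22+10-1, 16+5-1, 27+0) = 33
net[7] = max(5+33-1, 10+26-1, 17+22-1, …, 27+5-1, 33+0) = 38
net[8] = max(5+38-1, 10+33-1, 17+26-1, …, 33+5-1, 51+0) = 51
net[9] = max(5+51-1, 10+38-1, 17+33-1, …, 51+5-1, 28+0) = 55
One optimal plan: pieces 8 + 1 (1 cut) → $56 − $1 = $55.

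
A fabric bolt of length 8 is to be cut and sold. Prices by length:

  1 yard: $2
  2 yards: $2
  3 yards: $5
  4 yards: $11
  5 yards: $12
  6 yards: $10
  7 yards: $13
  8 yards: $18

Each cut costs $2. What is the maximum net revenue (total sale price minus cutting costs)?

20

Build v[k] bottom-up: v[k] = max over allowed piece i of (p[i] + v[k−i]) − 2 per cut.
v[1] = 2
v[2] = 2  (first piece 1, then v[1]=2)
v[3] = 5
v[4] = 11
v[5] = 12
v[6] = 12  (first piece 1, then v[5]=12)
v[7] = 14  (first piece 3, then v[4]=11)
v[8] = 20  (first piece 4, then v[4]=11)
One optimal plan: pieces 4 + 4 (1 cut) → $22 − $2 = $20.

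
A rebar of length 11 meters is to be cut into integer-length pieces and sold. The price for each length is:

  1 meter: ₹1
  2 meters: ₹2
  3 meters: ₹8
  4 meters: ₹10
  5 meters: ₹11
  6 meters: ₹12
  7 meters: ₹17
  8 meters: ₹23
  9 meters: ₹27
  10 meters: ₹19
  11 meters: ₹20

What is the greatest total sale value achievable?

31

Let v[k] be the best obtainable value from length k. For each k, try every first piece i and keep the best of price[i] + v[k−i].
v[1] = 1
v[2] = 2  (first piece 1, then v[1]=1)
v[3] = 8
v[4] = 10
v[5] = 11  (first piece 1, then v[4]=10)
v[6] = 16  (first piece 3, then v[3]=8)
v[7] = 18  (first piece 3, then v[4]=10)
v[8] = 23
v[9] = 27
v[10] = 28  (first piece 1, then v[9]=27)
v[11] = 31  (first piece 3, then v[8]=23)
One optimal cutting: 8 + 3 → ₹23 + ₹8 = ₹31.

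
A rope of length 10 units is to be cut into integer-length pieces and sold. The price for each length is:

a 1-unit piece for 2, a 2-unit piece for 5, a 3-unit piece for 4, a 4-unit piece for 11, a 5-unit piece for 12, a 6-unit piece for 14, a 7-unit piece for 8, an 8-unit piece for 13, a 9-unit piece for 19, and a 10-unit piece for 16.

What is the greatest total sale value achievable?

27

Consider every possible first cut. r[k] is the best of p[i]+r[k−i] over all sellable i≤k.
r[1] = 2
r[2] = max(2+2, 5+0) = 5
r[3] = max(2+5, 5+2, 4+0) = 7
r[4] = max(2+7, 5+5, 4+2, 11+0) = 11
r[5] = max(2+11, 5+7, 4+5, 11+2, 12+0) = 13
r[6] = max(2+13, 5+11, 4+7, 11+5, 12+2, 14+0) = 16
r[7] = max(2+16, 5+13, 4+11, …, 14+2, 8+0) = 18
r[8] = max(2+18, 5+16, 4+13, …, 8+2, 13+0) = 22
r[9] = max(2+22, 5+18, 4+16, …, 13+2, 19+0) = 24
r[10] = max(2+24, 5+22, 4+18, …, 19+2, 16+0) = 27
One optimal cutting: 4 + 4 + 2 → 11 + 11 + 5 = 27.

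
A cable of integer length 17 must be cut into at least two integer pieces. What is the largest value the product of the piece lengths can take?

486

Let f[k] be the best product for length k (with at least one cut). For each first piece i, the rest contributes max(k−i, f[k−i]).
Small cases: f[2]=1, f[3]=2, f[4]=4, f[5]=6, f[6]=9, f[7]=12, f[8]=18, f[9]=27.
f[10] = max(1·27, 2·18, 3·12, …, 8·2, 9·1) = 36
f[11] = max(1·36, 2·27, 3·18, …, 9·2, 10·1) = 54
f[12] = max(1·54, 2·36, 3·27, …, 10·2, 11·1) = 81
f[13] = max(1·81, 2·54, 3·36, …, 11·2, 12·1) = 108
f[14] = max(1·108, 2·81, 3·54, …, 12·2, 13·1) = 162
f[15] = max(1·162, 2·108, 3·81, …, 13·2, 14·1) = 243
f[16] = max(1·243, 2·162, 3·108, …, 14·2, 15·1) = 324
f[17] = max(1·324, 2·243, 3·162, …, 15·2, 16·1) = 486
One optimal split: 3 + 3 + 3 + 3 + 3 + 2; product 3·3·3·3·3·2 = 486.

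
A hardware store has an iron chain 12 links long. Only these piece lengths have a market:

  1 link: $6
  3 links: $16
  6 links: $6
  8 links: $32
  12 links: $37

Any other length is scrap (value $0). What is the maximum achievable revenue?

72

Build best[k] bottom-up: best[k] = max over allowed piece i of (p[i] + best[k−i]).
best[1] = 6
best[2] = 12  (first piece 1, then best[1]=6)
best[3] = max(6+12, 16+0) = 18
best[4] = max(6+18, 16+6) = 24
best[5] = max(6+24, 16+12) = 30
best[6] = max(6+30, 16+18, 6+0) = 36
best[7] = max(6+36, 16+24, 6+6) = 42
best[8] = max(6+42, 16+30, 6+12, 32+0) = 48
best[9] = max(6+48, 16+36, 6+18, 32+6) = 54
best[10] = max(6+54, 16+42, 6+24, 32+12) = 60
best[11] = max(6+60, 16+48, 6+30, 32+18) = 66
best[12] = max(6+66, 16+54, 6+36, 32+24, 37+0) = 72
One optimal cutting: 1 + 1 + 1 + 1 + 1 + 1 + 1 + 1 + 1 + 1 + 1 + 1 → $72.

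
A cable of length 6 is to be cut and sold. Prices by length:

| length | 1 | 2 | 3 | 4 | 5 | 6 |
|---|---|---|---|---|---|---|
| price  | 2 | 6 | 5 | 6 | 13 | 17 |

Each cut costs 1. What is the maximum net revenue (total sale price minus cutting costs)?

17

Let r[k] be the best obtainable value from length k. For each k, try every first piece i and keep the best of price[i] + r[k−i] minus the 1 cut fee when i<k.
r[1] = 2
r[2] = 6
r[3] = 7  (first piece 1, then r[2]=6)
r[4] = 11  (first piece 2, then r[2]=6)
r[5] = 13
r[6] = 17
Best is to make no cuts and sell whole for 17.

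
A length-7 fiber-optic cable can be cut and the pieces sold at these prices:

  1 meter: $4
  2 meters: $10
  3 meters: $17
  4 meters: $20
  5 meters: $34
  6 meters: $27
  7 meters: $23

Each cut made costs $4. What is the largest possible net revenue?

Let net[k] be the best obtainable value from length k. For each k, try every first piece i and keep the best of price[i] + net[k−i] minus the 4 cut fee when i<k.
net[1] = 4
net[2] = max(4+4-4, 10+0) = 10
net[3] = max(4+10-4, 10+4-4, 17+0) = 17
net[4] = max(4+17-4, 10+10-4, 17+4-4, 20+0) = 20
net[5] = max(4+20-4, 10+17-4, 17+10-4, 20+4-4, 34+0) = 34
net[6] = max(4+34-4, 10+20-4, 17+17-4, 20+10-4, 34+4-4, 27+0) = 34
net[7] = max(4+34-4, 10+34-4, 17+20-4, …, 27+4-4, 23+0) = 40
One optimal plan: pieces 5 + 2 (1 cut) → $44 − $4 = $40.

40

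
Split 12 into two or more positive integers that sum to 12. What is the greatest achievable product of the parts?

Define m[k] = max over 1≤i<k of i · max(k−i, m[k−i]); the inner max lets the remainder stay uncut if that's better.
m[2] = 1·max(1,0) = 1·1 = 1
m[3] = max(1·2, 2·1) = 2
m[4] = max(1·3, 2·2, 3·1) = 4
m[5] = max(1·4, 2·3, 3·2, 4·1) = 6
m[6] = max(1·6, 2·4, 3·3, 4·2, 5·1) = 9
m[7] = max(1·9, 2·6, 3·4, 4·3, 5·2, 6·1) = 12
m[8] = max(1·12, 2·9, 3·6, …, 6·2, 7·1) = 18
m[9] = max(1·18, 2·12, 3·9, …, 7·2, 8·1) = 27
m[10] = max(1·27, 2·18, 3·12, …, 8·2, 9·1) = 36
m[11] = max(1·36, 2·27, 3·18, …, 9·2, 10·1) = 54
m[12] = max(1·54, 2·36, 3·27, …, 10·2, 11·1) = 81
One optimal split: 3 + 3 + 3 + 3; product 3·3·3·3 = 81.

81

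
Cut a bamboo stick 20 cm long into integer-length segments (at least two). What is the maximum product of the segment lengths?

Let prod[k] be the best product for length k (with at least one cut). For each first piece i, the rest contributes max(k−i, prod[k−i]).
prod[2] = 1×max(1,0) = 1×1 = 1
prod[3] = max(1×2, 2×1) = 2
prod[4] = max(1×3, 2×2, 3×1) = 4
prod[5] = max(1×4, 2×3, 3×2, 4×1) = 6
prod[6] = max(1×6, 2×4, 3×3, 4×2, 5×1) = 9
prod[7] = max(1×9, 2×6, 3×4, 4×3, 5×2, 6×1) = 12
prod[8] = max(1×12, 2×9, 3×6, …, 6×2, 7×1) = 18
prod[9] = max(1×18, 2×12, 3×9, …, 7×2, 8×1) = 27
prod[10] = max(1×27, 2×18, 3×12, …, 8×2, 9×1) = 36
prod[11] = max(1×36, 2×27, 3×18, …, 9×2, 10×1) = 54
prod[12] = max(1×54, 2×36, 3×27, …, 10×2, 11×1) = 81
prod[13] = max(1×81, 2×54, 3×36, …, 11×2, 12×1) = 108
prod[14] = max(1×108, 2×81, 3×54, …, 12×2, 13×1) = 162
prod[15] = max(1×162, 2×108, 3×81, …, 13×2, 14×1) = 243
prod[16] = max(1×243, 2×162, 3×108, …, 14×2, 15×1) = 324
prod[17] = max(1×324, 2×243, 3×162, …, 15×2, 16×1) = 486
prod[18] = max(1×486, 2×324, 3×243, …, 16×2, 17×1) = 729
prod[19] = max(1×729, 2×486, 3×324, …, 17×2, 18×1) = 972
prod[20] = max(1×972, 2×729, 3×486, …, 18×2, 19×1) = 1458
One optimal split: 3 + 3 + 3 + 3 + 3 + 3 + 2; product 3×3×3×3×3×3×2 = 1458.

1458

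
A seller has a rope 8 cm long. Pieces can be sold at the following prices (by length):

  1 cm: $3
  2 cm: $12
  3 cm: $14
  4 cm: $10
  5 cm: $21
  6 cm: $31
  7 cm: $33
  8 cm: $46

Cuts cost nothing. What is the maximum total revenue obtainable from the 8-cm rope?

48

Consider every possible first cut. r[k] is the best of p[i]+r[k−i] over all sellable i≤k.
r[1] = 3
r[2] = max(3+3, 12+0) = 12
r[3] = max(3+12, 12+3, 14+0) = 15
r[4] = max(3+15, 12+12, 14+3, 10+0) = 24
r[5] = max(3+24, 12+15, 14+12, 10+3, 21+0) = 27
r[6] = max(3+27, 12+24, 14+15, 10+12, 21+3, 31+0) = 36
r[7] = max(3+36, 12+27, 14+24, …, 31+3, 33+0) = 39
r[8] = max(3+39, 12+36, 14+27, …, 33+3, 46+0) = 48
One optimal cutting: 2 + 2 + 2 + 2 → $12 + $12 + $12 + $12 = $48.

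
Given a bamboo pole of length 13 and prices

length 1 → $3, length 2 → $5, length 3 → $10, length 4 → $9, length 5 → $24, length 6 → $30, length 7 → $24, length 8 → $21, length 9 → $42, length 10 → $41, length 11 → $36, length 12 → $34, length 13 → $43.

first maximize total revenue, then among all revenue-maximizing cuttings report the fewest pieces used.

3

Build r[k] bottom-up: r[k] = max over allowed piece i of (p[i] + r[k−i]).
r[1] = 3
r[2] = 6  (first piece 1, then r[1]=3)
r[3] = 10
r[4] = 13  (first piece 1, then r[3]=10)
r[5] = 24
r[6] = 30
r[7] = 33  (first piece 1, then r[6]=30)
r[8] = 36  (first piece 1, then r[7]=33)
r[9] = 42
r[10] = 48  (first piece 5, then r[5]=24)
r[11] = 54  (first piece 5, then r[6]=30)
r[12] = 60  (first piece 6, then r[6]=30)
r[13] = 63  (first piece 1, then r[12]=60)
Maximum revenue is $63.
Now minimize piece count subject to staying optimal: for each k, pieces[k] = 1 + min over i with p[i]+r[k−i]=r[k] of pieces[k−i].
pieces[10] = 2
pieces[11] = 2
pieces[12] = 2
pieces[13] = 3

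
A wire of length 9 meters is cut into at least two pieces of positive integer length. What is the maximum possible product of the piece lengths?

27

Define f[k] = max over 1≤i<k of i · max(k−i, f[k−i]); the inner max lets the remainder stay uncut if that's better.
f[2] = 1×max(1,0) = 1×1 = 1
f[3] = 1×max(2,1) = 1×2 = 2
f[4] = 2×max(2,1) = 2×2 = 4
f[5] = 2×max(3,2) = 2×3 = 6
f[6] = 3×max(3,2) = 3×3 = 9
f[7] = 2×max(5,6) = 2×6 = 12
f[8] = 2×max(6,9) = 2×9 = 18
f[9] = 3×max(6,9) = 3×9 = 27
One optimal split: 3 + 3 + 3; product 3×3×3 = 27.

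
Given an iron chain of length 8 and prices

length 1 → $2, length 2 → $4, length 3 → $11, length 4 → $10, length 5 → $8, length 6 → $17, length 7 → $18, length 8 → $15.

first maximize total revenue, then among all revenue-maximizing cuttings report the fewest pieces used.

3

Build r[k] bottom-up: r[k] = max over allowed piece i of (p[i] + r[k−i]).
r[1] = 2
r[2] = max(2+2, 4+0) = 4
r[3] = max(2+4, 4+2, 11+0) = 11
r[4] = max(2+11, 4+4, 11+2, 10+0) = 13
r[5] = max(2+13, 4+11, 11+4, 10+2, 8+0) = 15
r[6] = max(2+15, 4+13, 11+11, 10+4, 8+2, 17+0) = 22
r[7] = max(2+22, 4+15, 11+13, …, 17+2, 18+0) = 24
r[8] = max(2+24, 4+22, 11+15, …, 18+2, 15+0) = 26
Maximum revenue is $26.
Now minimize piece count subject to staying optimal: for each k, pieces[k] = 1 + min over i with p[i]+r[k−i]=r[k] of pieces[k−i].
pieces[5] = 2
pieces[6] = 2
pieces[7] = 3
pieces[8] = 3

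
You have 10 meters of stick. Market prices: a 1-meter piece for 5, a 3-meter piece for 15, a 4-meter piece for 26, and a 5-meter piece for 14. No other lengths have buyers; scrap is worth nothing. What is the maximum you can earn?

Consider every possible first cut. r[k] is the best of p[i]+r[k−i] over all sellable i≤k.
r[1] = 5
r[2] = 10  (first piece 1, then r[1]=5)
r[3] = max(5+10, 15+0) = 15
r[4] = max(5+15, 15+5, 26+0) = 26
r[5] = max(5+26, 15+10, 26+5, 14+0) = 31
r[6] = max(5+31, 15+15, 26+10, 14+5) = 36
r[7] = max(5+36, 15+26, 26+15, 14+10) = 41
r[8] = max(5+41, 15+31, 26+26, 14+15) = 52
r[9] = max(5+52, 15+36, 26+31, 14+26) = 57
r[10] = max(5+57, 15+41, 26+36, 14+31) = 62
One optimal cutting: 4 + 4 + 1 + 1 → 62.

62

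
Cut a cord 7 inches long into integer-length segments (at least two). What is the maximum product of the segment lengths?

Let P[k] be the best product for length k (with at least one cut). For each first piece i, the rest contributes max(k−i, P[k−i]).
P[2] = 1·max(1,0) = 1·1 = 1
P[3] = 1·max(2,1) = 1·2 = 2
P[4] = 2·max(2,1) = 2·2 = 4
P[5] = 2·max(3,2) = 2·3 = 6
P[6] = 3·max(3,2) = 3·3 = 9
P[7] = 2·max(5,6) = 2·6 = 12
One optimal split: 3 + 2 + 2; product 3·2·2 = 12.

12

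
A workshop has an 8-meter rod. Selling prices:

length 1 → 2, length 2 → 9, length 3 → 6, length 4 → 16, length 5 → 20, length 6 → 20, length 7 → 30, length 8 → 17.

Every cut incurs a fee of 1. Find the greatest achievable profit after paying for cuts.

Let r[k] be the best obtainable value from length k. For each k, try every first piece i and keep the best of price[i] + r[k−i] minus the 1 cut fee when i<k.
r[1] = 2
r[2] = max(2+2-1, 9+0) = 9
r[3] = max(2+9-1, 9+2-1, 6+0) = 10
r[4] = max(2+10-1, 9+9-1, 6+2-1, 16+0) = 17
r[5] = max(2+17-1, 9+10-1, 6+9-1, 16+2-1, 20+0) = 20
r[6] = max(2+20-1, 9+17-1, 6+10-1, 16+9-1, 20+2-1, 20+0) = 25
r[7] = max(2+25-1, 9+20-1, 6+17-1, …, 20+2-1, 30+0) = 30
r[8] = max(2+30-1, 9+25-1, 6+20-1, …, 30+2-1, 17+0) = 33
One optimal plan: pieces 2 + 2 + 2 + 2 (3 cuts) → 36 − 3 = 33.

33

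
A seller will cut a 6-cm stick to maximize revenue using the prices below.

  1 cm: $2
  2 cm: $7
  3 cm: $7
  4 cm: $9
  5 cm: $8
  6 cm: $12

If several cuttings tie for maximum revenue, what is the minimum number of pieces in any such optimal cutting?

Let r[k] be the best obtainable value from length k. For each k, try every first piece i and keep the best of price[i] + r[k−i].
r[1] = 2
r[2] = 7
r[3] = 9  (first piece 1, then r[2]=7)
r[4] = 14  (first piece 2, then r[2]=7)
r[5] = 16  (first piece 1, then r[4]=14)
r[6] = 21  (first piece 2, then r[4]=14)
Maximum revenue is $21.
Now minimize piece count subject to staying optimal: for each k, pieces[k] = 1 + min over i with p[i]+r[k−i]=r[k] of pieces[k−i].
pieces[3] = 2
pieces[4] = 2
pieces[5] = 3
pieces[6] = 3

3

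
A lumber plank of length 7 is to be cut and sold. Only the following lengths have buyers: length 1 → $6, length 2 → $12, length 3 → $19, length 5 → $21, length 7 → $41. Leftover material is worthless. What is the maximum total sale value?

Let f[k] be the best obtainable value from length k. For each k, try every first piece i and keep the best of price[i] + f[k−i].
f[1] = 6
f[2] = 12  (first piece 1, then f[1]=6)
f[3] = 19
f[4] = 25  (first piece 1, then f[3]=19)
f[5] = 31  (first piece 1, then f[4]=25)
f[6] = 38  (first piece 3, then f[3]=19)
f[7] = 44  (first piece 1, then f[6]=38)
One optimal cutting: 3 + 3 + 1 → $44.

44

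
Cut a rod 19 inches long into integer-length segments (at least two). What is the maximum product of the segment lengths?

Fill f[k] for k=2..19: at each k try every first piece i and multiply by the better of (k−i) uncut or f[k−i].
f[2] = 1·max(1,0) = 1·1 = 1
f[3] = max(1·2, 2·1) = 2
f[4] = max(1·3, 2·2, 3·1) = 4
f[5] = max(1·4, 2·3, 3·2, 4·1) = 6
f[6] = max(1·6, 2·4, 3·3, 4·2, 5·1) = 9
f[7] = max(1·9, 2·6, 3·4, 4·3, 5·2, 6·1) = 12
f[8] = max(1·12, 2·9, 3·6, …, 6·2, 7·1) = 18
f[9] = max(1·18, 2·12, 3·9, …, 7·2, 8·1) = 27
f[10] = max(1·27, 2·18, 3·12, …, 8·2, 9·1) = 36
f[11] = max(1·36, 2·27, 3·18, …, 9·2, 10·1) = 54
f[12] = max(1·54, 2·36, 3·27, …, 10·2, 11·1) = 81
f[13] = max(1·81, 2·54, 3·36, …, 11·2, 12·1) = 108
f[14] = max(1·108, 2·81, 3·54, …, 12·2, 13·1) = 162
f[15] = max(1·162, 2·108, 3·81, …, 13·2, 14·1) = 243
f[16] = max(1·243, 2·162, 3·108, …, 14·2, 15·1) = 324
f[17] = max(1·324, 2·243, 3·162, …, 15·2, 16·1) = 486
f[18] = max(1·486, 2·324, 3·243, …, 16·2, 17·1) = 729
f[19] = max(1·729, 2·486, 3·324, …, 17·2, 18·1) = 972
One optimal split: 3 + 3 + 3 + 3 + 3 + 2 + 2; product 3·3·3·3·3·2·2 = 972.

972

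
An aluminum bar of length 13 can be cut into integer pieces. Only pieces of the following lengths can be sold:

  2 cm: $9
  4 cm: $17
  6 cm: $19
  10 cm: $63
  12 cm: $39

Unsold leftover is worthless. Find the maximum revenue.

Build f[k] bottom-up: f[k] = max over allowed piece i of (p[i] + f[k−i]).
f[1] = 0
f[2] = 9
f[3] = 9
f[4] = max(9+9, 17+0) = 18
f[5] = max(9+9, 17+0) = 18
f[6] = max(9+18, 17+9, 19+0) = 27
f[7] = max(9+18, 17+9, 19+0) = 27
f[8] = max(9+27, 17+18, 19+9) = 36
f[9] = max(9+27, 17+18, 19+9) = 36
f[10] = max(9+36, 17+27, 19+18, 63+0) = 63
f[11] = max(9+36, 17+27, 19+18, 63+0) = 63
f[12] = max(9+63, 17+36, 19+27, 63+9, 39+0) = 72
f[13] = max(9+63, 17+36, 19+27, 63+9, 39+0) = 72
One optimal cutting: pieces 10 + 2 with 1 cm of scrap → $72.

72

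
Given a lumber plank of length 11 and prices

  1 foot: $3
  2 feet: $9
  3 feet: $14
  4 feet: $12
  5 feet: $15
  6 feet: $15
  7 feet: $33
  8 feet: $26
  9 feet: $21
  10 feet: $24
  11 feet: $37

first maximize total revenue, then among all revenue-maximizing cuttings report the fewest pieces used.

Consider every possible first cut. r[k] is the best of p[i]+r[k−i] over all sellable i≤k.
r[1] = 3
r[2] = 9
r[3] = 14
r[4] = 18  (first piece 2, then r[2]=9)
r[5] = 23  (first piece 2, then r[3]=14)
r[6] = 28  (first piece 3, then r[3]=14)
r[7] = 33
r[8] = 37  (first piece 2, then r[6]=28)
r[9] = 42  (first piece 2, then r[7]=33)
r[10] = 47  (first piece 3, then r[7]=33)
r[11] = 51  (first piece 2, then r[9]=42)
Maximum revenue is $51.
Now minimize piece count subject to staying optimal: for each k, pieces[k] = 1 + min over i with p[i]+r[k−i]=r[k] of pieces[k−i].
pieces[8] = 3
pieces[9] = 2
pieces[10] = 2
pieces[11] = 3

3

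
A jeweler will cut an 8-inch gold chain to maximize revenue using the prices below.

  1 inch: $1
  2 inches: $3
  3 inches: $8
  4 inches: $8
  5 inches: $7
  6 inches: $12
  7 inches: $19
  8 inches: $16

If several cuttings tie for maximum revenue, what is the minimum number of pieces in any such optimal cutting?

2

Let r[k] be the best obtainable value from length k. For each k, try every first piece i and keep the best of price[i] + r[k−i].
r[1] = 1
r[2] = max(1+1, 3+0) = 3
r[3] = max(1+3, 3+1, 8+0) = 8
r[4] = max(1+8, 3+3, 8+1, 8+0) = 9
r[5] = max(1+9, 3+8, 8+3, 8+1, 7+0) = 11
r[6] = max(1+11, 3+9, 8+8, 8+3, 7+1, 12+0) = 16
r[7] = max(1+16, 3+11, 8+9, …, 12+1, 19+0) = 19
r[8] = max(1+19, 3+16, 8+11, …, 19+1, 16+0) = 20
Maximum revenue is $20.
Now minimize piece count subject to staying optimal: for each k, pieces[k] = 1 + min over i with p[i]+r[k−i]=r[k] of pieces[k−i].
pieces[5] = 2
pieces[6] = 2
pieces[7] = 1
pieces[8] = 2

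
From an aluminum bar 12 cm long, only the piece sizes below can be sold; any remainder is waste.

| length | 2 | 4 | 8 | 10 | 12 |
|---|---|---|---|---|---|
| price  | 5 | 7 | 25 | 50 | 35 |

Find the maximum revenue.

Let f[k] be the best obtainable value from length k. For each k, try every first piece i and keep the best of price[i] + f[k−i].
f[1] = 0
f[2] = 5
f[3] = 5
f[4] = max(5+5, 7+0) = 10
f[5] = max(5+5, 7+0) = 10
f[6] = max(5+10, 7+5) = 15
f[7] = max(5+10, 7+5) = 15
f[8] = max(5+15, 7+10, 25+0) = 25
f[9] = max(5+15, 7+10, 25+0) = 25
f[10] = max(5+25, 7+15, 25+5, 50+0) = 50
f[11] = max(5+25, 7+15, 25+5, 50+0) = 50
f[12] = max(5+50, 7+25, 25+10, 50+5, 35+0) = 55
One optimal cutting: 10 + 2 → $55.

55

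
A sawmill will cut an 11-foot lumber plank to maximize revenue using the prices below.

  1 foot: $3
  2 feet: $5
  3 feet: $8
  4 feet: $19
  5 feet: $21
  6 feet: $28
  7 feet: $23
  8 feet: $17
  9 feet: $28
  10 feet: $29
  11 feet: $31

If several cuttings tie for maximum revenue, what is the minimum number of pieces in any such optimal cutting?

Build r[k] bottom-up: r[k] = max over allowed piece i of (p[i] + r[k−i]).
r[1] = 3
r[2] = max(3+3, 5+0) = 6
r[3] = max(3+6, 5+3, 8+0) = 9
r[4] = max(3+9, 5+6, 8+3, 19+0) = 19
r[5] = max(3+19, 5+9, 8+6, 19+3, 21+0) = 22
r[6] = max(3+22, 5+19, 8+9, 19+6, 21+3, 28+0) = 28
r[7] = max(3+28, 5+22, 8+19, …, 28+3, 23+0) = 31
r[8] = max(3+31, 5+28, 8+22, …, 23+3, 17+0) = 38
r[9] = max(3+38, 5+31, 8+28, …, 17+3, 28+0) = 41
r[10] = max(3+41, 5+38, 8+31, …, 28+3, 29+0) = 47
r[11] = max(3+47, 5+41, 8+38, …, 29+3, 31+0) = 50
Maximum revenue is $50.
Now minimize piece count subject to staying optimal: for each k, pieces[k] = 1 + min over i with p[i]+r[k−i]=r[k] of pieces[k−i].
pieces[8] = 2
pieces[9] = 3
pieces[10] = 2
pieces[11] = 3

3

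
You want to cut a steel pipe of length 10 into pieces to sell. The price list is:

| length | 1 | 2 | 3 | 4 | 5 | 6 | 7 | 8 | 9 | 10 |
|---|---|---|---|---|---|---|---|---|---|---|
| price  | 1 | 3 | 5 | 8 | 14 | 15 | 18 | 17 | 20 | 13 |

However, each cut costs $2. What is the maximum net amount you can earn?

Let net[k] be the best obtainable value from length k. For each k, try every first piece i and keep the best of price[i] + net[k−i] minus the 2 cut fee when i<k.
net[1] = 1
net[2] = max(1+1-2, 3+0) = 3
net[3] = max(1+3-2, 3+1-2, 5+0) = 5
net[4] = max(1+5-2, 3+3-2, 5+1-2, 8+0) = 8
net[5] = max(1+8-2, 3+5-2, 5+3-2, 8+1-2, 14+0) = 14
net[6] = max(1+14-2, 3+8-2, 5+5-2, 8+3-2, 14+1-2, 15+0) = 15
net[7] = max(1+15-2, 3+14-2, 5+8-2, …, 15+1-2, 18+0) = 18
net[8] = max(1+18-2, 3+15-2, 5+14-2, …, 18+1-2, 17+0) = 17
net[9] = max(1+17-2, 3+18-2, 5+15-2, …, 17+1-2, 20+0) = 20
net[10] = max(1+20-2, 3+17-2, 5+18-2, …, 20+1-2, 13+0) = 26
One optimal plan: pieces 5 + 5 (1 cut) → $28 − $2 = $26.

26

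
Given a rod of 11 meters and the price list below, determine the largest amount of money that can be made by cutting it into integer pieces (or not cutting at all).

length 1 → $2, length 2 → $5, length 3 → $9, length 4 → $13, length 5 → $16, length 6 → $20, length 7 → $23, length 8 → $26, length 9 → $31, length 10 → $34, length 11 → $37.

Let r[k] be the best obtainable value from length k. For each k, try every first piece i and keep the best of price[i] + r[k−i].
r[1] = 2
r[2] = max(2+2, 5+0) = 5
r[3] = max(2+5, 5+2, 9+0) = 9
r[4] = max(2+9, 5+5, 9+2, 13+0) = 13
r[5] = max(2+13, 5+9, 9+5, 13+2, 16+0) = 16
r[6] = max(2+16, 5+13, 9+9, 13+5, 16+2, 20+0) = 20
r[7] = max(2+20, 5+16, 9+13, …, 20+2, 23+0) = 23
r[8] = max(2+23, 5+20, 9+16, …, 23+2, 26+0) = 26
r[9] = max(2+26, 5+23, 9+20, …, 26+2, 31+0) = 31
r[10] = max(2+31, 5+26, 9+23, …, 31+2, 34+0) = 34
r[11] = max(2+34, 5+31, 9+26, …, 34+2, 37+0) = 37
Best is to sell the whole 11-meter piece uncut for $37.

37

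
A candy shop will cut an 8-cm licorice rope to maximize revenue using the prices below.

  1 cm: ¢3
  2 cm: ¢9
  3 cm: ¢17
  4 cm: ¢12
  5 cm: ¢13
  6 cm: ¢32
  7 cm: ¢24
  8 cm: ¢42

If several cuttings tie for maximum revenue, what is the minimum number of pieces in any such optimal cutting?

3

Build r[k] bottom-up: r[k] = max over allowed piece i of (p[i] + r[k−i]).
r[1] = 3
r[2] = max(3+3, 9+0) = 9
r[3] = max(3+9, 9+3, 17+0) = 17
r[4] = max(3+17, 9+9, 17+3, 12+0) = 20
r[5] = max(3+20, 9+17, 17+9, 12+3, 13+0) = 26
r[6] = max(3+26, 9+20, 17+17, 12+9, 13+3, 32+0) = 34
r[7] = max(3+34, 9+26, 17+20, …, 32+3, 24+0) = 37
r[8] = max(3+37, 9+34, 17+26, …, 24+3, 42+0) = 43
Maximum revenue is ¢43.
Now minimize piece count subject to staying optimal: for each k, pieces[k] = 1 + min over i with p[i]+r[k−i]=r[k] of pieces[k−i].
pieces[5] = 2
pieces[6] = 2
pieces[7] = 3
pieces[8] = 3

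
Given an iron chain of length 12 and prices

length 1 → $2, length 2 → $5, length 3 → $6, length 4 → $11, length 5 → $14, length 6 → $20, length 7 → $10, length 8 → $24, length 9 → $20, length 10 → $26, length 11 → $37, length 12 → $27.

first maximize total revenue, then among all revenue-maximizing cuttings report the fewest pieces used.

Build r[k] bottom-up: r[k] = max over allowed piece i of (p[i] + r[k−i]).
r[1] = 2
r[2] = 5
r[3] = 7  (first piece 1, then r[2]=5)
r[4] = 11
r[5] = 14
r[6] = 20
r[7] = 22  (first piece 1, then r[6]=20)
r[8] = 25  (first piece 2, then r[6]=20)
r[9] = 27  (first piece 1, then r[8]=25)
r[10] = 31  (first piece 4, then r[6]=20)
r[11] = 37
r[12] = 40  (first piece 6, then r[6]=20)
Maximum revenue is $40.
Now minimize piece count subject to staying optimal: for each k, pieces[k] = 1 + min over i with p[i]+r[k−i]=r[k] of pieces[k−i].
pieces[9] = 3
pieces[10] = 2
pieces[11] = 1
pieces[12] = 2

2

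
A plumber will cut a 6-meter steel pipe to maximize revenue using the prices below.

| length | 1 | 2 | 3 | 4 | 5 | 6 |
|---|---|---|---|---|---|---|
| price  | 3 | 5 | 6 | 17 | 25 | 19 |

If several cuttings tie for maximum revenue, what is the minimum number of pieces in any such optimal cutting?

Let r[k] be the best obtainable value from length k. For each k, try every first piece i and keep the best of price[i] + r[k−i].
r[1] = 3
r[2] = max(3+3, 5+0) = 6
r[3] = max(3+6, 5+3, 6+0) = 9
r[4] = max(3+9, 5+6, 6+3, 17+0) = 17
r[5] = max(3+17, 5+9, 6+6, 17+3, 25+0) = 25
r[6] = max(3+25, 5+17, 6+9, 17+6, 25+3, 19+0) = 28
Maximum revenue is $28.
Now minimize piece count subject to staying optimal: for each k, pieces[k] = 1 + min over i with p[i]+r[k−i]=r[k] of pieces[k−i].
pieces[3] = 3
pieces[4] = 1
pieces[5] = 1
pieces[6] = 2

2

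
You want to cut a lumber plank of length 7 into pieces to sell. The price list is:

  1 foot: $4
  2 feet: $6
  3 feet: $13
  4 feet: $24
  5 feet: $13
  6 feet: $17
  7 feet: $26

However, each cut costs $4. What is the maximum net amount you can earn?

Let r[k] be the best obtainable value from length k. For each k, try every first piece i and keep the best of price[i] + r[k−i] minus the 4 cut fee when i<k.
r[1] = 4
r[2] = 6
r[3] = 13
r[4] = 24
r[5] = 24  (first piece 1, then r[4]=24)
r[6] = 26  (first piece 2, then r[4]=24)
r[7] = 33  (first piece 3, then r[4]=24)
One optimal plan: pieces 4 + 3 (1 cut) → $37 − $4 = $33.

33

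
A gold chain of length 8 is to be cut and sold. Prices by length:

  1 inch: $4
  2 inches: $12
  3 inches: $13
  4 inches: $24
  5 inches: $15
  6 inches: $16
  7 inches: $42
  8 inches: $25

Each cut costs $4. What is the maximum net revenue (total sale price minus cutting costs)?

44

Consider every possible first cut. r[k] is the best of p[i]+r[k−i] over all sellable i≤k, charging 4 whenever i<k.
r[1] = 4
r[2] = 12
r[3] = 13
r[4] = 24
r[5] = 24  (first piece 1, then r[4]=24)
r[6] = 32  (first piece 2, then r[4]=24)
r[7] = 42
r[8] = 44  (first piece 4, then r[4]=24)
One optimal plan: pieces 4 + 4 (1 cut) → $48 − $4 = $44.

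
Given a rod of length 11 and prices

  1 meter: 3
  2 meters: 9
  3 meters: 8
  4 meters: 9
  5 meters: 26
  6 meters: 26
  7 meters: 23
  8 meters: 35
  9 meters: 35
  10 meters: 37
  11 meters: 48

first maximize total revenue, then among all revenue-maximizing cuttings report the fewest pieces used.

Build r[k] bottom-up: r[k] = max over allowed piece i of (p[i] + r[k−i]).
r[1] = 3
r[2] = 9
r[3] = 12  (first piece 1, then r[2]=9)
r[4] = 18  (first piece 2, then r[2]=9)
r[5] = 26
r[6] = 29  (first piece 1, then r[5]=26)
r[7] = 35  (first piece 2, then r[5]=26)
r[8] = 38  (first piece 1, then r[7]=35)
r[9] = 44  (first piece 2, then r[7]=35)
r[10] = 52  (first piece 5, then r[5]=26)
r[11] = 55  (first piece 1, then r[10]=52)
Maximum revenue is 55.
Now minimize piece count subject to staying optimal: for each k, pieces[k] = 1 + min over i with p[i]+r[k−i]=r[k] of pieces[k−i].
pieces[8] = 3
pieces[9] = 3
pieces[10] = 2
pieces[11] = 3

3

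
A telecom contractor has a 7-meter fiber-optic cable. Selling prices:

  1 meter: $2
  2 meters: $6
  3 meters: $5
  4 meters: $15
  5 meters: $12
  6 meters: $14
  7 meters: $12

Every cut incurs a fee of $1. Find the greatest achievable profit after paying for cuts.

21

Build v[k] bottom-up: v[k] = max over allowed piece i of (p[i] + v[k−i]) − 1 per cut.
v[1] = 2
v[2] = max(2+2-1, 6+0) = 6
v[3] = max(2+6-1, 6+2-1, 5+0) = 7
v[4] = max(2+7-1, 6+6-1, 5+2-1, 15+0) = 15
v[5] = max(2+15-1, 6+7-1, 5+6-1, 15+2-1, 12+0) = 16
v[6] = max(2+16-1, 6+15-1, 5+7-1, 15+6-1, 12+2-1, 14+0) = 20
v[7] = max(2+20-1, 6+16-1, 5+15-1, …, 14+2-1, 12+0) = 21
One optimal plan: pieces 4 + 2 + 1 (2 cuts) → $23 − $2 = $21.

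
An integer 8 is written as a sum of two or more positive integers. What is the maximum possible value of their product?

Let m[k] be the best product for length k (with at least one cut). For each first piece i, the rest contributes max(k−i, m[k−i]).
m[2] = 1·max(1,0) = 1·1 = 1
m[3] = 1·max(2,1) = 1·2 = 2
m[4] = 2·max(2,1) = 2·2 = 4
m[5] = 2·max(3,2) = 2·3 = 6
m[6] = 3·max(3,2) = 3·3 = 9
m[7] = 2·max(5,6) = 2·6 = 12
m[8] = 2·max(6,9) = 2·9 = 18
One optimal split: 3 + 3 + 2; product 3·3·2 = 18.

18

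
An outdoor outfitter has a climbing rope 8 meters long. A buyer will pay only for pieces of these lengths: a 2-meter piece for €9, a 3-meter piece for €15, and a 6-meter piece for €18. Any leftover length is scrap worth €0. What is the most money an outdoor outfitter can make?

Build best[k] bottom-up: best[k] = max over allowed piece i of (p[i] + best[k−i]).
best[1] = 0
best[2] = 9
best[3] = 15
best[4] = 18  (first piece 2, then best[2]=9)
best[5] = 24  (first piece 2, then best[3]=15)
best[6] = 30  (first piece 3, then best[3]=15)
best[7] = 33  (first piece 2, then best[5]=24)
best[8] = 39  (first piece 2, then best[6]=30)
One optimal cutting: 3 + 3 + 2 → €39.

39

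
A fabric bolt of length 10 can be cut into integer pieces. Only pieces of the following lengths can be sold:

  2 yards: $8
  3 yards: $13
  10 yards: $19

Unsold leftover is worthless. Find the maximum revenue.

Consider every possible first cut. f[k] is the best of p[i]+f[k−i] over all sellable i≤k.
f[1] = 0
f[2] = 8
f[3] = max(8+0, 13+0) = 13
f[4] = max(8+8, 13+0) = 16
f[5] = max(8+13, 13+8) = 21
f[6] = max(8+16, 13+13) = 26
f[7] = max(8+21, 13+16) = 29
f[8] = max(8+26, 13+21) = 34
f[9] = max(8+29, 13+26) = 39
f[10] = max(8+34, 13+29, 19+0) = 42
One optimal cutting: 3 + 3 + 2 + 2 → $42.

42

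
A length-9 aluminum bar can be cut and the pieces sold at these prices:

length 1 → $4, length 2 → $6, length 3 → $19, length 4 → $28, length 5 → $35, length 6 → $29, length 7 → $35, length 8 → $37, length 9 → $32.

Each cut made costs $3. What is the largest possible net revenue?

60

Build r[k] bottom-up: r[k] = max over allowed piece i of (p[i] + r[k−i]) − 3 per cut.
r[1] = 4
r[2] = 6
r[3] = 19
r[4] = 28
r[5] = 35
r[6] = 36  (first piece 1, then r[5]=35)
r[7] = 44  (first piece 3, then r[4]=28)
r[8] = 53  (first piece 4, then r[4]=28)
r[9] = 60  (first piece 4, then r[5]=35)
One optimal plan: pieces 5 + 4 (1 cut) → $63 − $3 = $60.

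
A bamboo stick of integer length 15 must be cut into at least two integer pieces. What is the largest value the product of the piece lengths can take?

243

Define f[k] = max over 1≤i<k of i · max(k−i, f[k−i]); the inner max lets the remainder stay uncut if that's better.
f[2] = 1*max(1,0) = 1*1 = 1
f[3] = 1*max(2,1) = 1*2 = 2
f[4] = 2*max(2,1) = 2*2 = 4
f[5] = 2*max(3,2) = 2*3 = 6
f[6] = 3*max(3,2) = 3*3 = 9
f[7] = 2*max(5,6) = 2*6 = 12
f[8] = 2*max(6,9) = 2*9 = 18
f[9] = 3*max(6,9) = 3*9 = 27
f[10] = 2*max(8,18) = 2*18 = 36
f[11] = 2*max(9,27) = 2*27 = 54
f[12] = 3*max(9,27) = 3*27 = 81
f[13] = 2*max(11,54) = 2*54 = 108
f[14] = 2*max(12,81) = 2*81 = 162
f[15] = 3*max(12,81) = 3*81 = 243
One optimal split: 3 + 3 + 3 + 3 + 3; product 3*3*3*3*3 = 243.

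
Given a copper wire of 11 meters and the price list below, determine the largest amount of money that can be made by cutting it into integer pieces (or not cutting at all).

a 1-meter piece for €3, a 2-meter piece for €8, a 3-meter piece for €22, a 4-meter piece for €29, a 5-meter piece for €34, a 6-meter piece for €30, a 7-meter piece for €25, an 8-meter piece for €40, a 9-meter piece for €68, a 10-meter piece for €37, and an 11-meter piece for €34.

Let r[k] be the best obtainable value from length k. For each k, try every first piece i and keep the best of price[i] + r[k−i].
r[1] = 3
r[2] = 8
r[3] = 22
r[4] = 29
r[5] = 34
r[6] = 44  (first piece 3, then r[3]=22)
r[7] = 51  (first piece 3, then r[4]=29)
r[8] = 58  (first piece 4, then r[4]=29)
r[9] = 68
r[10] = 73  (first piece 3, then r[7]=51)
r[11] = 80  (first piece 3, then r[8]=58)
One optimal cutting: 4 + 4 + 3 → €29 + €29 + €22 = €80.

80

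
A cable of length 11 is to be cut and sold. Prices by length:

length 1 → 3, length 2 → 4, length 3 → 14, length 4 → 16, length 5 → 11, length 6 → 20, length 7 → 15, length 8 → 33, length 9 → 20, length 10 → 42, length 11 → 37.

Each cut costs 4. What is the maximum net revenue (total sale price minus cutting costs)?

43

Let net[k] be the best obtainable value from length k. For each k, try every first piece i and keep the best of price[i] + net[k−i] minus the 4 cut fee when i<k.
net[1] = 3
net[2] = 4
net[3] = 14
net[4] = 16
net[5] = 15  (first piece 1, then net[4]=16)
net[6] = 24  (first piece 3, then net[3]=14)
net[7] = 26  (first piece 3, then net[4]=16)
net[8] = 33
net[9] = 34  (first piece 3, then net[6]=24)
net[10] = 42
net[11] = 43  (first piece 3, then net[8]=33)
One optimal plan: pieces 8 + 3 (1 cut) → 47 − 4 = 43.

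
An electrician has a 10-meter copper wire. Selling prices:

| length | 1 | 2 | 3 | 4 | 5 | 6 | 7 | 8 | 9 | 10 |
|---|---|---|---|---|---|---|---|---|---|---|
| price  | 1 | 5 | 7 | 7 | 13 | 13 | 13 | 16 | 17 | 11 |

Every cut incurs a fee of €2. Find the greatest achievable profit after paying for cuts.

Consider every possible first cut. r[k] is the best of p[i]+r[k−i] over all sellable i≤k, charging 2 whenever i<k.
r[1] = 1
r[2] = max(1+1-2, 5+0) = 5
r[3] = max(1+5-2, 5+1-2, 7+0) = 7
r[4] = max(1+7-2, 5+5-2, 7+1-2, 7+0) = 8
r[5] = max(1+8-2, 5+7-2, 7+5-2, 7+1-2, 13+0) = 13
r[6] = max(1+13-2, 5+8-2, 7+7-2, 7+5-2, 13+1-2, 13+0) = 13
r[7] = max(1+13-2, 5+13-2, 7+8-2, …, 13+1-2, 13+0) = 16
r[8] = max(1+16-2, 5+13-2, 7+13-2, …, 13+1-2, 16+0) = 18
r[9] = max(1+18-2, 5+16-2, 7+13-2, …, 16+1-2, 17+0) = 19
r[10] = max(1+19-2, 5+18-2, 7+16-2, …, 17+1-2, 11+0) = 24
One optimal plan: pieces 5 + 5 (1 cut) → €26 − €2 = €24.

24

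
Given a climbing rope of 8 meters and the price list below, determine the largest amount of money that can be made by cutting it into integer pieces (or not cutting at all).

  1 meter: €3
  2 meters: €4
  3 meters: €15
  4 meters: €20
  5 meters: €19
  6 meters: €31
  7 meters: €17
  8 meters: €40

40

Consider every possible first cut. v[k] is the best of p[i]+v[k−i] over all sellable i≤k.
v[1] = 3
v[2] = 6  (first piece 1, then v[1]=3)
v[3] = 15
v[4] = 20
v[5] = 23  (first piece 1, then v[4]=20)
v[6] = 31
v[7] = 35  (first piece 3, then v[4]=20)
v[8] = 40  (first piece 4, then v[4]=20)
One optimal cutting: 4 + 4 → €20 + €20 = €40.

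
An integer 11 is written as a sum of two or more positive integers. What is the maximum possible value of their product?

54

Define P[k] = max over 1≤i<k of i · max(k−i, P[k−i]); the inner max lets the remainder stay uncut if that's better.
P[2] = 1×max(1,0) = 1×1 = 1
P[3] = max(1×2, 2×1) = 2
P[4] = max(1×3, 2×2, 3×1) = 4
P[5] = max(1×4, 2×3, 3×2, 4×1) = 6
P[6] = max(1×6, 2×4, 3×3, 4×2, 5×1) = 9
P[7] = max(1×9, 2×6, 3×4, 4×3, 5×2, 6×1) = 12
P[8] = max(1×12, 2×9, 3×6, …, 6×2, 7×1) = 18
P[9] = max(1×18, 2×12, 3×9, …, 7×2, 8×1) = 27
P[10] = max(1×27, 2×18, 3×12, …, 8×2, 9×1) = 36
P[11] = max(1×36, 2×27, 3×18, …, 9×2, 10×1) = 54
One optimal split: 3 + 3 + 3 + 2; product 3×3×3×2 = 54.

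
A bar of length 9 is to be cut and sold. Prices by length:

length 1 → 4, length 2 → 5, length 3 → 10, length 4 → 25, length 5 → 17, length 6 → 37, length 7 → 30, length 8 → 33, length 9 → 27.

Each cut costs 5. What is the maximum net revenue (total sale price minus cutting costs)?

Let net[k] be the best obtainable value from length k. For each k, try every first piece i and keep the best of price[i] + net[k−i] minus the 5 cut fee when i<k.
net[1] = 4
net[2] = max(4+4-5, 5+0) = 5
net[3] = max(4+5-5, 5+4-5, 10+0) = 10
net[4] = max(4+10-5, 5+5-5, 10+4-5, 25+0) = 25
net[5] = max(4+25-5, 5+10-5, 10+5-5, 25+4-5, 17+0) = 24
net[6] = max(4+24-5, 5+25-5, 10+10-5, 25+5-5, 17+4-5, 37+0) = 37
net[7] = max(4+37-5, 5+24-5, 10+25-5, …, 37+4-5, 30+0) = 36
net[8] = max(4+36-5, 5+37-5, 10+24-5, …, 30+4-5, 33+0) = 45
net[9] = max(4+45-5, 5+36-5, 10+37-5, …, 33+4-5, 27+0) = 44
One optimal plan: pieces 4 + 4 + 1 (2 cuts) → 54 − 10 = 44.

44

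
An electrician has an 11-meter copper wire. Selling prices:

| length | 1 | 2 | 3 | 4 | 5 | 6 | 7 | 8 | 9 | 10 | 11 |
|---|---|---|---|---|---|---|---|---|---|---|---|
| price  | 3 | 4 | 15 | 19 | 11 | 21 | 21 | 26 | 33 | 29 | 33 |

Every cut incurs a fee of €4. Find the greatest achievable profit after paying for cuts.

45

Let r[k] be the best obtainable value from length k. For each k, try every first piece i and keep the best of price[i] + r[k−i] minus the 4 cut fee when i<k.
r[1] = 3
r[2] = max(3+3-4, 4+0) = 4
r[3] = max(3+4-4, 4+3-4, 15+0) = 15
r[4] = max(3+15-4, 4+4-4, 15+3-4, 19+0) = 19
r[5] = max(3+19-4, 4+15-4, 15+4-4, 19+3-4, 11+0) = 18
r[6] = max(3+18-4, 4+19-4, 15+15-4, 19+4-4, 11+3-4, 21+0) = 26
r[7] = max(3+26-4, 4+18-4, 15+19-4, …, 21+3-4, 21+0) = 30
r[8] = max(3+30-4, 4+26-4, 15+18-4, …, 21+3-4, 26+0) = 34
r[9] = max(3+34-4, 4+30-4, 15+26-4, …, 26+3-4, 33+0) = 37
r[10] = max(3+37-4, 4+34-4, 15+30-4, …, 33+3-4, 29+0) = 41
r[11] = max(3+41-4, 4+37-4, 15+34-4, …, 29+3-4, 33+0) = 45
One optimal plan: pieces 4 + 4 + 3 (2 cuts) → €53 − €8 = €45.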